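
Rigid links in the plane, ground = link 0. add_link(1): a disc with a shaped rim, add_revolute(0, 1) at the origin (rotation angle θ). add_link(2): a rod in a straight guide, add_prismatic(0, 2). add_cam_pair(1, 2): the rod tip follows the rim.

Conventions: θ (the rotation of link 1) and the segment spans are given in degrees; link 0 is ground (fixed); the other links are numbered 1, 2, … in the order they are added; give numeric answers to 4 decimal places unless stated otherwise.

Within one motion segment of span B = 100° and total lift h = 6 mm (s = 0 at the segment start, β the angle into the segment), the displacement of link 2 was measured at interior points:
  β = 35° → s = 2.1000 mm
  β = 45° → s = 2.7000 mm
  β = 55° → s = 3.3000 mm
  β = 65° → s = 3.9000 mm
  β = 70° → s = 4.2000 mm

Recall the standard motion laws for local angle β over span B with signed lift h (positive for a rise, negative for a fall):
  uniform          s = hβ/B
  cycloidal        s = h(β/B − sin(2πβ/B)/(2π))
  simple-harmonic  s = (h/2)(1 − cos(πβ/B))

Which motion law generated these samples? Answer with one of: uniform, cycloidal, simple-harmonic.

candidates at β/B = r: uniform s = h·r (linear in β); cycloidal s = h·(r − sin(2πr)/(2π)); simple-harmonic s = (h/2)(1 − cos(πr))
β=35°: printed 2.1000 | uniform 2.1000, cycloidal 1.3274, simple-harmonic 1.6380
β=45°: printed 2.7000 | uniform 2.7000, cycloidal 2.4049, simple-harmonic 2.5307
β=55°: printed 3.3000 | uniform 3.3000, cycloidal 3.5951, simple-harmonic 3.4693
β=65°: printed 3.9000 | uniform 3.9000, cycloidal 4.6726, simple-harmonic 4.3620
β=70°: printed 4.2000 | uniform 4.2000, cycloidal 5.1082, simple-harmonic 4.7634
only one law matches every sample → uniform

uniform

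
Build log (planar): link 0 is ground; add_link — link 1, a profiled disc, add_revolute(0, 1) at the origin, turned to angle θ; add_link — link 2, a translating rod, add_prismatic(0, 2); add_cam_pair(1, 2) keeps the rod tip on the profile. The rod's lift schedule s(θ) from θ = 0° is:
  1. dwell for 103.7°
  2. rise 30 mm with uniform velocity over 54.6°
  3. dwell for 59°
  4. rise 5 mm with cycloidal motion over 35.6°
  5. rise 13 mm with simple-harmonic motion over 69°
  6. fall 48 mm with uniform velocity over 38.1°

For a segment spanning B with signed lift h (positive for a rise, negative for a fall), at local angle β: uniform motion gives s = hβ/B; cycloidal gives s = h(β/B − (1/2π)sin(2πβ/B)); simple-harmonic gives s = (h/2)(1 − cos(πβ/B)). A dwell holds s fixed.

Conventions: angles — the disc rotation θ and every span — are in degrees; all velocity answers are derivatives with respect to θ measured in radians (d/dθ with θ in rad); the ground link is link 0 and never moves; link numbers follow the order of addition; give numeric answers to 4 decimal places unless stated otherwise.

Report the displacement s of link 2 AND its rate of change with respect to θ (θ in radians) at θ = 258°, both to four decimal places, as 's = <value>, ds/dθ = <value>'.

seg 1 [0°–103.7°] dwell: s stays 0.0000
seg 2 [103.7°–158.3°] uniform, h=30: full span → s += 30 → s = 30.0000
seg 3 [158.3°–217.3°] dwell: s stays 30.0000
seg 4 [217.3°–252.9°] cycloidal, h=5: full span → s += 5 → s = 35.0000
seg 5 [252.9°–321.9°] simple-harmonic, h=13: θ=258° here. β=5.1, B=69. 13/2·(1 − cos(π·0.0739)) = 0.1745 → s = 35.1745
velocity in seg [252.9°–321.9°] (simple-harmonic), θ in radians: β = 5.1° = 0.0890 rad, B = 69° = 1.2043 rad; ds/dθ = (πh/(2B)) sin(πβ/B) = (π·13/(2·1.2043)) sin(π·0.0739) = 3.902096 mm/rad

s = 35.1745, ds/dθ = 3.9021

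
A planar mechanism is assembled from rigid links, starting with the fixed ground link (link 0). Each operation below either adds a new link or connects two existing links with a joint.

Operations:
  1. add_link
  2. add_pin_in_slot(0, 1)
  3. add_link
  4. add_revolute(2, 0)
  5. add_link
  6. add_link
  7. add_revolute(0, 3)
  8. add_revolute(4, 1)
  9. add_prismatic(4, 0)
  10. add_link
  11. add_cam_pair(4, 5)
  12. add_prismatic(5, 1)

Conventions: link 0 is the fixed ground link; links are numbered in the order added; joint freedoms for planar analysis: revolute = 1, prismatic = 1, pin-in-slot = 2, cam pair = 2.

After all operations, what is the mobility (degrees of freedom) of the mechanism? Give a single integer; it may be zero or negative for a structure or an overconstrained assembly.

L=1 J1=0 J2=0
add link → L=2 J1=0 J2=0
PS@0,1 dof=2 J2 → L=2 J1=0 J2=1
add link → L=3 J1=0 J2=1
R@2,0 dof=1 J1 → L=3 J1=1 J2=1
add link → L=4 J1=1 J2=1
add link → L=5 J1=1 J2=1
R@0,3 dof=1 J1 → L=5 J1=2 J2=1
R@4,1 dof=1 J1 → L=5 J1=3 J2=1
P@4,0 dof=1 J1 → L=5 J1=4 J2=1
add link → L=6 J1=4 J2=1
C@4,5 dof=2 J2 → L=6 J1=4 J2=2
P@5,1 dof=1 J1 → L=6 J1=5 J2=2
M=3(L−1)−2J1−J2=3·5−2·5−2=3

M = 3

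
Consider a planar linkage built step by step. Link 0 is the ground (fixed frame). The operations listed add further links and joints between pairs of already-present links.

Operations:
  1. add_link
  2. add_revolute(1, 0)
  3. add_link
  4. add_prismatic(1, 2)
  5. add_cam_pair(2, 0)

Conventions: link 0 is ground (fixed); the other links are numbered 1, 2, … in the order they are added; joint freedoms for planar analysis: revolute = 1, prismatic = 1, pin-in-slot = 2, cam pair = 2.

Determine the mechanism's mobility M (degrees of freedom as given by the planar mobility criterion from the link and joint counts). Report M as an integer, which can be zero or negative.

ground; <1,0,0>
#1 <2,0,0>
R:1↔0 J1 <2,1,0>
#2 <3,1,0>
P:1↔2 J1 <3,2,0>
C:2↔0 J2 <3,2,1>
3×2 − 2×2 − 1×1 = 1

M = 1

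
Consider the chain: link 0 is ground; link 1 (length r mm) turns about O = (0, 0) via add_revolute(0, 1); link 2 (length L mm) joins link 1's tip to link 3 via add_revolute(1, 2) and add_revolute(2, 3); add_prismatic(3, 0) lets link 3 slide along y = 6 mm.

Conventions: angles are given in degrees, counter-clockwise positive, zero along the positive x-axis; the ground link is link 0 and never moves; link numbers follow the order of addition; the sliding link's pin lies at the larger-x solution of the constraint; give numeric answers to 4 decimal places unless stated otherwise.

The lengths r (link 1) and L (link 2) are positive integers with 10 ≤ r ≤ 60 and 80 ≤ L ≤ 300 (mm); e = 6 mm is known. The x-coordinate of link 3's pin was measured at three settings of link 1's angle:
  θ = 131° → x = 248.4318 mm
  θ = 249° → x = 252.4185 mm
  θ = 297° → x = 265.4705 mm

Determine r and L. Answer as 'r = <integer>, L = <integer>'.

constraint per measurement: (x − r cos θ)² + (r sin θ − e)² = L²
subtracting the θ₁ and θ₂ equations cancels the r² and L² terms:
r = (x₁² − x₂²) / (2[(x₁cos θ₁ + e sin θ₁) − (x₂cos θ₂ + e sin θ₂)]) = 16.0002 → r = 16
L² = (x₁ − r cos θ₁)² + (r sin θ₁ − e)² = 67081.0046 → L = 259.0000 → L = 259
check at θ₃=297°: x = 265.4705 (printed 265.4705) ✓

r = 16, L = 259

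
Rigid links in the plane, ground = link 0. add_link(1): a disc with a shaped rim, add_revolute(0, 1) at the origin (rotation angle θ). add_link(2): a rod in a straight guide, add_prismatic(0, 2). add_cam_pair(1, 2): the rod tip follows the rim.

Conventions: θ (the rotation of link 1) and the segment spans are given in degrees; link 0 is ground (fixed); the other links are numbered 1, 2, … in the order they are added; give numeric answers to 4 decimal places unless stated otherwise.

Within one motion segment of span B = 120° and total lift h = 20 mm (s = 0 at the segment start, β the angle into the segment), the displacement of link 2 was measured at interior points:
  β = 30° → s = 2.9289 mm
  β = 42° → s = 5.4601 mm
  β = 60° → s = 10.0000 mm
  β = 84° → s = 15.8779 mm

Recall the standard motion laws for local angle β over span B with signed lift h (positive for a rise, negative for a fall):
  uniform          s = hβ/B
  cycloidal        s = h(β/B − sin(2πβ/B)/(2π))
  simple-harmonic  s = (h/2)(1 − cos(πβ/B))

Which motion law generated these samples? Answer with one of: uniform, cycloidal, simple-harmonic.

candidates at β/B = r: uniform s = h·r (linear in β); cycloidal s = h·(r − sin(2πr)/(2π)); simple-harmonic s = (h/2)(1 − cos(πr))
β=30°: printed 2.9289 | uniform 5.0000, cycloidal 1.8169, simple-harmonic 2.9289
β=42°: printed 5.4601 | uniform 7.0000, cycloidal 4.4248, simple-harmonic 5.4601
β=60°: printed 10.0000 | uniform 10.0000, cycloidal 10.0000, simple-harmonic 10.0000
β=84°: printed 15.8779 | uniform 14.0000, cycloidal 17.0273, simple-harmonic 15.8779
only one law matches every sample → simple-harmonic

simple-harmonic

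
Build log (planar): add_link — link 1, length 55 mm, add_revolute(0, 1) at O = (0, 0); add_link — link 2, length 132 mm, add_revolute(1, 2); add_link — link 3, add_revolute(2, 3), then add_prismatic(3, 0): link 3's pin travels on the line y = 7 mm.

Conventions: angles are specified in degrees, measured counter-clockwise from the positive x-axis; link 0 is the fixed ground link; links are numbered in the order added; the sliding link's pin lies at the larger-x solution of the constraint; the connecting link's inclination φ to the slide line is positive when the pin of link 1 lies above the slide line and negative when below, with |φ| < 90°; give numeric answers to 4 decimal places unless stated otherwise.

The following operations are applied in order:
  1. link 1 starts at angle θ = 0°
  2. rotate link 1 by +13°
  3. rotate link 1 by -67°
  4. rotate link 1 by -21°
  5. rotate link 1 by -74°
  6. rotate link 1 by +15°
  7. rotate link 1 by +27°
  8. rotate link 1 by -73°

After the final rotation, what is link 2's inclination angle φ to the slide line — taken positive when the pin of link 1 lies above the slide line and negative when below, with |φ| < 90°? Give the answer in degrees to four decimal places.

geometry: r = 55 mm, L = 132 mm, e = 7 mm; θ starts at 0°
rotate link 1 by +13°: θ ← 0° +13° = 13°
rotate link 1 by -67°: θ ← 13° -67° = -54°
rotate link 1 by -21°: θ ← -54° -21° = -75°
rotate link 1 by -74°: θ ← -75° -74° = -149°
rotate link 1 by +15°: θ ← -149° +15° = -134°
rotate link 1 by +27°: θ ← -134° +27° = -107°
rotate link 1 by -73°: θ ← -107° -73° = -180°
h = r sin θ − e = -0.000000 − 7 = -7.000000
sin φ = h / L = -7.000000 / 132 = -0.05303030
φ = arcsin(-0.05303030) = -3.039838°

-3.0398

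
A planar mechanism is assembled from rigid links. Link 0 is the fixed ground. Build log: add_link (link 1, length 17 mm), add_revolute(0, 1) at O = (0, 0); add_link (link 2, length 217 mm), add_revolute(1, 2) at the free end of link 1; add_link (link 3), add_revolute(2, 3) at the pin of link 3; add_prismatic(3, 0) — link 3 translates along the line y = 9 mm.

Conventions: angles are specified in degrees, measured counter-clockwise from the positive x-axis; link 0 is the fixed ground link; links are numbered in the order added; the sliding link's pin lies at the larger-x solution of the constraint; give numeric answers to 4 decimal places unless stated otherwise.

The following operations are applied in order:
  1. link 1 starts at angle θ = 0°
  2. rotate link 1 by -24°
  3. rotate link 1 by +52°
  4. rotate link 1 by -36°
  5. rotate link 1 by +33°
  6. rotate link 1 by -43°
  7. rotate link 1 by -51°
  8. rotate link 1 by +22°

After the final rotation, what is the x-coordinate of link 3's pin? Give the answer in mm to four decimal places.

geometry: r = 17 mm, L = 217 mm, e = 9 mm; θ starts at 0°
rotate link 1 by -24°: θ ← 0° -24° = -24°
rotate link 1 by +52°: θ ← -24° +52° = 28°
rotate link 1 by -36°: θ ← 28° -36° = -8°
rotate link 1 by +33°: θ ← -8° +33° = 25°
rotate link 1 by -43°: θ ← 25° -43° = -18°
rotate link 1 by -51°: θ ← -18° -51° = -69°
rotate link 1 by +22°: θ ← -69° +22° = -47°
crank pin P = (r cos θ, r sin θ) = (11.593972, -12.433013)
h = r sin θ − e = -12.433013 − 9 = -21.433013
x = r cos θ + √(L² − h²) = 11.593972 + 215.938940 = 227.532912

227.5329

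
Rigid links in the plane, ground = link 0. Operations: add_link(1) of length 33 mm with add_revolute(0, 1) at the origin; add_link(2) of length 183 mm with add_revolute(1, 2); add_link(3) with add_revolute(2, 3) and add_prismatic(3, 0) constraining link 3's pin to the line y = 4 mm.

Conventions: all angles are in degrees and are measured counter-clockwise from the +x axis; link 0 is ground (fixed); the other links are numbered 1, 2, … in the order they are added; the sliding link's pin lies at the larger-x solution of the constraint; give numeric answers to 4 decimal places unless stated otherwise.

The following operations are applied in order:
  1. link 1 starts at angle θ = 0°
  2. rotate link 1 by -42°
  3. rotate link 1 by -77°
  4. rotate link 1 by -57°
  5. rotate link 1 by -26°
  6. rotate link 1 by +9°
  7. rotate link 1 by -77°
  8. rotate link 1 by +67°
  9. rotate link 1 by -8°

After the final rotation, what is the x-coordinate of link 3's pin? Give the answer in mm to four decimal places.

geometry: r = 33 mm, L = 183 mm, e = 4 mm; θ starts at 0°
rotate link 1 by -42°: θ ← 0° -42° = -42°
rotate link 1 by -77°: θ ← -42° -77° = -119°
rotate link 1 by -57°: θ ← -119° -57° = -176°
rotate link 1 by -26°: θ ← -176° -26° = -202°
rotate link 1 by +9°: θ ← -202° +9° = -193°
rotate link 1 by -77°: θ ← -193° -77° = -270°
rotate link 1 by +67°: θ ← -270° +67° = -203°
rotate link 1 by -8°: θ ← -203° -8° = -211°
crank pin P = (r cos θ, r sin θ) = (-28.286521, 16.996256)
h = r sin θ − e = 16.996256 − 4 = 12.996256
x = r cos θ + √(L² − h²) = -28.286521 + 182.537934 = 154.251413

154.2514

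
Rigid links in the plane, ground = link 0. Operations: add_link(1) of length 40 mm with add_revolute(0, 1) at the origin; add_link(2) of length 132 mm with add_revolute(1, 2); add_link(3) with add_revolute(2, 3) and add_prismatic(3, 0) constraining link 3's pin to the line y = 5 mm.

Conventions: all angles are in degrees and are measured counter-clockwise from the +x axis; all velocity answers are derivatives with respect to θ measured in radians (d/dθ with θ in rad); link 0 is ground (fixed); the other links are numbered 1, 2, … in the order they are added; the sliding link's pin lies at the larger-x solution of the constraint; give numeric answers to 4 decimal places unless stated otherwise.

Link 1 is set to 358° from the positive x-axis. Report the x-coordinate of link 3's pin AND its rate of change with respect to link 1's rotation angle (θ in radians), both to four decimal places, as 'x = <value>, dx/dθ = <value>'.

geometry: r = 40 mm, L = 132 mm, e = 5 mm
crank pin P = (r cos θ, r sin θ) = (39.975633, -1.395980)
h = r sin θ − e = -1.395980 − 5 = -6.395980
x = r cos θ + √(L² − h²) = 39.975633 + 131.844952 = 171.820585
dx/dθ = −r sin θ − h·r cos θ/√(L² − h²) (θ in radians; h = -6.395980) = 3.335253

x = 171.8206, dx/dθ = 3.3353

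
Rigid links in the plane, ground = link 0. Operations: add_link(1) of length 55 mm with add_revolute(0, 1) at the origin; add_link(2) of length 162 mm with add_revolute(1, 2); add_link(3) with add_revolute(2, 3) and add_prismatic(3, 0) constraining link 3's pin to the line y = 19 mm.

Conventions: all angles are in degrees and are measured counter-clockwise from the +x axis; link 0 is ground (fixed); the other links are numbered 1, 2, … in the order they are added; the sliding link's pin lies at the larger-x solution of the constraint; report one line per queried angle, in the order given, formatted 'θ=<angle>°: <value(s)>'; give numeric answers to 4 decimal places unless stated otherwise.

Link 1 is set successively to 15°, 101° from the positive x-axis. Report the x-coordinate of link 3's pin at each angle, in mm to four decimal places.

geometry: r = 55 mm, L = 162 mm, e = 19 mm
θ=15°: crank pin P = (r cos θ, r sin θ) = (53.125920, 14.235047)
θ=15°: h = r sin θ − e = 14.235047 − 19 = -4.764953
θ=15°: x = r cos θ + √(L² − h²) = 53.125920 + 161.929908 = 215.055829
θ=101°: crank pin P = (r cos θ, r sin θ) = (-10.494495, 53.989495)
θ=101°: h = r sin θ − e = 53.989495 − 19 = 34.989495
θ=101°: x = r cos θ + √(L² − h²) = -10.494495 + 158.176279 = 147.681784

θ=15°: 215.0558
θ=101°: 147.6818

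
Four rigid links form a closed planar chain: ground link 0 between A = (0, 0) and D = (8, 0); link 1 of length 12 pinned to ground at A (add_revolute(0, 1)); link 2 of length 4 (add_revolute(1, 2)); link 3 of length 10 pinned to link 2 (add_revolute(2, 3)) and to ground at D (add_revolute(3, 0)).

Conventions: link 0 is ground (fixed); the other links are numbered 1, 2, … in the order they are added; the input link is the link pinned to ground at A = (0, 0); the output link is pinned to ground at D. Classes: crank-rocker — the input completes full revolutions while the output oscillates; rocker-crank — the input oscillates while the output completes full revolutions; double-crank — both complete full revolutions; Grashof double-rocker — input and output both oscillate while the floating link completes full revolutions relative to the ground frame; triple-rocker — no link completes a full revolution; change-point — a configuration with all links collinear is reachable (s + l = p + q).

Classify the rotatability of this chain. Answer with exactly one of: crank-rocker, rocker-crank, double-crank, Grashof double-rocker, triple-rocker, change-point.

lengths: ground=8, input=12, coupler=4, output=10
sorted: s=4 (shortest), l=12 (longest), p+q=18
s + l = 16 vs p + q = 18
s + l < p + q (Grashof) with shortest = coupler link → Grashof double-rocker

Grashof double-rocker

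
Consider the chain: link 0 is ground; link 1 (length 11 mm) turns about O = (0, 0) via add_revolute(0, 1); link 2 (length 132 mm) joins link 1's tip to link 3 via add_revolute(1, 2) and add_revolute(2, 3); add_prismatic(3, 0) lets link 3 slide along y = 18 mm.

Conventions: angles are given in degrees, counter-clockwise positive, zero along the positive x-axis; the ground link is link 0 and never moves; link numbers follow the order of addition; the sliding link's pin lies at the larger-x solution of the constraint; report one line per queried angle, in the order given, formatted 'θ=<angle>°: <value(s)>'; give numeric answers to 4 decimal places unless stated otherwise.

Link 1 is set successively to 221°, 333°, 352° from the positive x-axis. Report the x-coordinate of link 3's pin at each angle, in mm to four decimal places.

geometry: r = 11 mm, L = 132 mm, e = 18 mm
θ=221°: crank pin P = (r cos θ, r sin θ) = (-8.301805, -7.216649)
θ=221°: h = r sin θ − e = -7.216649 − 18 = -25.216649
θ=221°: x = r cos θ + √(L² − h²) = -8.301805 + 129.568980 = 121.267175
θ=333°: crank pin P = (r cos θ, r sin θ) = (9.801072, -4.993895)
θ=333°: h = r sin θ − e = -4.993895 − 18 = -22.993895
θ=333°: x = r cos θ + √(L² − h²) = 9.801072 + 129.981848 = 139.782920
θ=352°: crank pin P = (r cos θ, r sin θ) = (10.892949, -1.530904)
θ=352°: h = r sin θ − e = -1.530904 − 18 = -19.530904
θ=352°: x = r cos θ + √(L² − h²) = 10.892949 + 130.547094 = 141.440043

θ=221°: 121.2672
θ=333°: 139.7829
θ=352°: 141.4400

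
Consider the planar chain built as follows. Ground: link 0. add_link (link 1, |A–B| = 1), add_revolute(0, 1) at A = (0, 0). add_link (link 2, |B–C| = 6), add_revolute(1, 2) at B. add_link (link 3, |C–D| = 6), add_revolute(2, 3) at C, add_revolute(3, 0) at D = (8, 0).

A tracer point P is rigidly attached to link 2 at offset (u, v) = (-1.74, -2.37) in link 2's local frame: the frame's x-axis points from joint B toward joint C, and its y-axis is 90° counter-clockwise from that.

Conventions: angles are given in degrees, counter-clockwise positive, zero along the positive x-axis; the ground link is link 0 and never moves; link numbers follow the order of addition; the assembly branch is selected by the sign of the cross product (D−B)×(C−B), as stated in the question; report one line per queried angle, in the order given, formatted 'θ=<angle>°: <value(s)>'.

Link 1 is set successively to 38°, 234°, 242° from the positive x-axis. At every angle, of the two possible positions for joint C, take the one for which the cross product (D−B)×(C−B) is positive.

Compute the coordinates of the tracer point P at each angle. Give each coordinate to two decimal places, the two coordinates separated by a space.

A=(0,0), D=(8.00,0)
θ=38°: B = A + 1.00·(cos38°, sin38°) = (0.7880, 0.6157)
θ=38°: |BD| = 7.2382
θ=38°: circle(B,6.00) ∩ circle(D,6.00): a=3.6191, h=4.7856
θ=38°:   candidates: C₊=(4.8011,5.0761) cross=34.639; C₋=(3.9870,-4.4604) cross=-34.639
θ=38°:   branch + wants cross > 0 → take C=(4.8011,5.0761) (cross=34.639)
θ=38°: ex = (C−B)/|BC| = (0.6688,0.7434); ey = (-0.7434,0.6688)
θ=38°: P = B + -1.74·ex + -2.37·ey = (1.3861,-2.2630)
θ=234°: B = A + 1.00·(cos234°, sin234°) = (-0.5878, -0.8090)
θ=234°: |BD| = 8.6258
θ=234°: circle(B,6.00) ∩ circle(D,6.00): a=4.3129, h=4.1712
θ=234°:   candidates: C₊=(3.3149,3.7483) cross=35.980; C₋=(4.0973,-4.5573) cross=-35.980
θ=234°:   branch + wants cross > 0 → take C=(3.3149,3.7483) (cross=35.980)
θ=234°: ex = (C−B)/|BC| = (0.6504,0.7596); ey = (-0.7596,0.6504)
θ=234°: P = B + -1.74·ex + -2.37·ey = (0.0806,-3.6722)
θ=242°: B = A + 1.00·(cos242°, sin242°) = (-0.4695, -0.8829)
θ=242°: |BD| = 8.5154
θ=242°: circle(B,6.00) ∩ circle(D,6.00): a=4.2577, h=4.2275
θ=242°:   candidates: C₊=(3.3269,3.7633) cross=35.999; C₋=(4.2036,-4.6462) cross=-35.999
θ=242°:   branch + wants cross > 0 → take C=(3.3269,3.7633) (cross=35.999)
θ=242°: ex = (C−B)/|BC| = (0.6327,0.7744); ey = (-0.7744,0.6327)
θ=242°: P = B + -1.74·ex + -2.37·ey = (0.2648,-3.7299)

θ=38°: 1.39 -2.26
θ=234°: 0.08 -3.67
θ=242°: 0.26 -3.73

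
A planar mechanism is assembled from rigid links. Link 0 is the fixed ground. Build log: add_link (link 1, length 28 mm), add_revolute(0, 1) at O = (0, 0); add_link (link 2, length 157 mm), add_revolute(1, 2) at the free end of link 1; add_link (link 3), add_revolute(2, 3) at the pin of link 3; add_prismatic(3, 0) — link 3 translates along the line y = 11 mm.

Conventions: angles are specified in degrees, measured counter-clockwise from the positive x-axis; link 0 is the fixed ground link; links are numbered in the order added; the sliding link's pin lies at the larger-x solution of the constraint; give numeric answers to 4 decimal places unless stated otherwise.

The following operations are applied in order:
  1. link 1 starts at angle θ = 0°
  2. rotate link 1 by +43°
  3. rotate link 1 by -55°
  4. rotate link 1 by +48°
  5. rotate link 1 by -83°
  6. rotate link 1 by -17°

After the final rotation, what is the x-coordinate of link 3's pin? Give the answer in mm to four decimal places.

geometry: r = 28 mm, L = 157 mm, e = 11 mm; θ starts at 0°
rotate link 1 by +43°: θ ← 0° +43° = 43°
rotate link 1 by -55°: θ ← 43° -55° = -12°
rotate link 1 by +48°: θ ← -12° +48° = 36°
rotate link 1 by -83°: θ ← 36° -83° = -47°
rotate link 1 by -17°: θ ← -47° -17° = -64°
crank pin P = (r cos θ, r sin θ) = (12.274392, -25.166233)
h = r sin θ − e = -25.166233 − 11 = -36.166233
x = r cos θ + √(L² − h²) = 12.274392 + 152.777628 = 165.052020

165.0520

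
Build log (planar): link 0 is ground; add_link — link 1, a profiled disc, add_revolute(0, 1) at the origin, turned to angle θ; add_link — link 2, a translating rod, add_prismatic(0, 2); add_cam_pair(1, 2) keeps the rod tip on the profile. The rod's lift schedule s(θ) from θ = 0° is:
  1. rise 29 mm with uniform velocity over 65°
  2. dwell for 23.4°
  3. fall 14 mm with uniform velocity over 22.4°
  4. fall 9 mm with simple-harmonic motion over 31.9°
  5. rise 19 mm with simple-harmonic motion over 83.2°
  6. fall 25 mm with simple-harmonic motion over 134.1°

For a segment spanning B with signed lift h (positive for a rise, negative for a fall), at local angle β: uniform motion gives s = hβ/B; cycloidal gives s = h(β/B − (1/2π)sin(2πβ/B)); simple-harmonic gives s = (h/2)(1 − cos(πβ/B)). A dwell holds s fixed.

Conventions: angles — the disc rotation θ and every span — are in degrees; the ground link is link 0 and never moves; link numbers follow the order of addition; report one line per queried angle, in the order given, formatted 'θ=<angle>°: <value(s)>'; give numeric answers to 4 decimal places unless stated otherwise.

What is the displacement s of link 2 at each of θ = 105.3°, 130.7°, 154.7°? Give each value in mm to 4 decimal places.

seg 1 [0°–65°] uniform, h=29: full span → s += 29 → s = 29.0000
seg 2 [65°–88.4°] dwell: s stays 29.0000
seg 3 [88.4°–110.8°] uniform, h=-14: θ=105.3° here. β=16.9, B=22.4. -14·16.9/22.4 = -10.5625 → s = 18.4375
seg 3 [88.4°–110.8°] uniform, h=-14: full span → s += -14 → s = 15.0000
seg 4 [110.8°–142.7°] simple-harmonic, h=-9: θ=130.7° here. β=19.9, B=31.9. -9/2·(1 − cos(π·0.6238)) = -6.2067 → s = 8.7933
seg 4 [110.8°–142.7°] simple-harmonic, h=-9: full span → s += -9 → s = 6.0000
seg 5 [142.7°–225.9°] simple-harmonic, h=19: θ=154.7° here. β=12, B=83.2. 19/2·(1 − cos(π·0.1442)) = 0.9587 → s = 6.9587

θ=105.3°: 18.4375
θ=130.7°: 8.7933
θ=154.7°: 6.9587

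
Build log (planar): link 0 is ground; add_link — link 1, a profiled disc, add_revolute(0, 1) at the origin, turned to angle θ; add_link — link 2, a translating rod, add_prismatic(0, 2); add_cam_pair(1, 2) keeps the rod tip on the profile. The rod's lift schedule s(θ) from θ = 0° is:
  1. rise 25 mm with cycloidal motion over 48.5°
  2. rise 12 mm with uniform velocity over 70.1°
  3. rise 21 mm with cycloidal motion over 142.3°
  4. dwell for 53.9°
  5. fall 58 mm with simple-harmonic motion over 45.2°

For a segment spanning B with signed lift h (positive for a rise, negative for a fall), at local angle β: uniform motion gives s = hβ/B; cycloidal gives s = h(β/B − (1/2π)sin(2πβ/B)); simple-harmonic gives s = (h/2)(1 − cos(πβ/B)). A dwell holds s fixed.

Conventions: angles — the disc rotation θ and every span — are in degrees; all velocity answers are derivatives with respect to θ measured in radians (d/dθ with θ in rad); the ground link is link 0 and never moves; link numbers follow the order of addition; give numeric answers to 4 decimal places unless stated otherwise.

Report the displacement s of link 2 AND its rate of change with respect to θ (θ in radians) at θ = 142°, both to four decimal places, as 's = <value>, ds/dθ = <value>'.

seg 1 [0°–48.5°] cycloidal, h=25: full span → s += 25 → s = 25.0000
seg 2 [48.5°–118.6°] uniform, h=12: full span → s += 12 → s = 37.0000
seg 3 [118.6°–260.9°] cycloidal, h=21: θ=142° here. β=23.4, B=142.3. 21·(0.1644 − sin(2π·0.1644)/(2π)) = 0.5824 → s = 37.5824
velocity in seg [118.6°–260.9°] (cycloidal), θ in radians: β = 23.4° = 0.4084 rad, B = 142.3° = 2.4836 rad; ds/dθ = (h/B)(1 − cos(2πβ/B)) = (21/2.4836)(1 − cos(2π·0.1644)) = 4.125757 mm/rad

s = 37.5824, ds/dθ = 4.1258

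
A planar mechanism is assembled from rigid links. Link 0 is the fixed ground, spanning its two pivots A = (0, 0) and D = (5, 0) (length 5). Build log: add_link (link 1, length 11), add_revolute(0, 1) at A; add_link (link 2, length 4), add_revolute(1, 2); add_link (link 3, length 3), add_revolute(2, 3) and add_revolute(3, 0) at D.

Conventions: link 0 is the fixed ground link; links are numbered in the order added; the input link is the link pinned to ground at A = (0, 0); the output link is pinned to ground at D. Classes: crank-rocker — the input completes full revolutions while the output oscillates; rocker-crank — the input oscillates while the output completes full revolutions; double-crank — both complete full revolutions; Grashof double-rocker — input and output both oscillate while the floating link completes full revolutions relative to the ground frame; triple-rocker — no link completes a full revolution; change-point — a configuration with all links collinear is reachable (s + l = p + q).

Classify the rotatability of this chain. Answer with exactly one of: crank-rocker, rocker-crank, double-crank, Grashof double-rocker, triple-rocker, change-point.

lengths: ground=5, input=11, coupler=4, output=3
sorted: s=3 (shortest), l=11 (longest), p+q=9
s + l = 14 vs p + q = 9
s + l > p + q → non-Grashof → no link fully rotates → triple-rocker

triple-rocker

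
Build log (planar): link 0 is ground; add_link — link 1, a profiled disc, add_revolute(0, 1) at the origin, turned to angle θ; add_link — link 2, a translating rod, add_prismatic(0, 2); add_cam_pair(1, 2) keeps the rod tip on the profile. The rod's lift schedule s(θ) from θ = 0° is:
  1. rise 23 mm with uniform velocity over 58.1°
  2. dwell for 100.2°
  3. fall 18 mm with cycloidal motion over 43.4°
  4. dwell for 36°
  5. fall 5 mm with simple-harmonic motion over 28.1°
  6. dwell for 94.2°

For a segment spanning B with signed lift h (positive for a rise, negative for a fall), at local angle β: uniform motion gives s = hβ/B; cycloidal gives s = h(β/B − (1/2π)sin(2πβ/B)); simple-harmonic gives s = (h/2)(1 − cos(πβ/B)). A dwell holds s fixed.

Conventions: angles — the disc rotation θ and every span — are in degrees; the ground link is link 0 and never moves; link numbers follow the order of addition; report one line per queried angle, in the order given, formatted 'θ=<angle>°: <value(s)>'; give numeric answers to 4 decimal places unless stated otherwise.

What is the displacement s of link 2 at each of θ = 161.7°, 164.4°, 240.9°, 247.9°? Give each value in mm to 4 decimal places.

seg 1 [0°–58.1°] uniform, h=23: full span → s += 23 → s = 23.0000
seg 2 [58.1°–158.3°] dwell: s stays 23.0000
seg 3 [158.3°–201.7°] cycloidal, h=-18: θ=161.7° here. β=3.4, B=43.4. -18·(0.0783 − sin(2π·0.0783)/(2π)) = -0.0563 → s = 22.9437
seg 3 [158.3°–201.7°] cycloidal, h=-18: θ=164.4° here. β=6.1, B=43.4. -18·(0.1406 − sin(2π·0.1406)/(2π)) = -0.3163 → s = 22.6837
seg 3 [158.3°–201.7°] cycloidal, h=-18: full span → s += -18 → s = 5.0000
seg 4 [201.7°–237.7°] dwell: s stays 5.0000
seg 5 [237.7°–265.8°] simple-harmonic, h=-5: θ=240.9° here. β=3.2, B=28.1. -5/2·(1 − cos(π·0.1139)) = -0.1583 → s = 4.8417
seg 5 [237.7°–265.8°] simple-harmonic, h=-5: θ=247.9° here. β=10.2, B=28.1. -5/2·(1 − cos(π·0.3630)) = -1.4568 → s = 3.5432

θ=161.7°: 22.9437
θ=164.4°: 22.6837
θ=240.9°: 4.8417
θ=247.9°: 3.5432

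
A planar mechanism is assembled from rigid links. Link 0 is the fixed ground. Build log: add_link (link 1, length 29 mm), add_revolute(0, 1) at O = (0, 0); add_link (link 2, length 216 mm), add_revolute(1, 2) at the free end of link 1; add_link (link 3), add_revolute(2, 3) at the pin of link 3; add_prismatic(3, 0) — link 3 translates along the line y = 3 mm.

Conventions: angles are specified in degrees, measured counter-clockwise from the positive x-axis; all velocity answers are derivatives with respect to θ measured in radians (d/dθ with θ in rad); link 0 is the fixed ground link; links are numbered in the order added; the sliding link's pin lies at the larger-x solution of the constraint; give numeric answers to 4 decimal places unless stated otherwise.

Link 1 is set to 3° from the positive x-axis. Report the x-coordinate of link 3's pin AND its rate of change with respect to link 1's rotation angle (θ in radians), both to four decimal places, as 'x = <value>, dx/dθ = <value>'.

geometry: r = 29 mm, L = 216 mm, e = 3 mm
crank pin P = (r cos θ, r sin θ) = (28.960257, 1.517743)
h = r sin θ − e = 1.517743 − 3 = -1.482257
x = r cos θ + √(L² − h²) = 28.960257 + 215.994914 = 244.955171
dx/dθ = −r sin θ − h·r cos θ/√(L² − h²) (θ in radians; h = -1.482257) = -1.319004

x = 244.9552, dx/dθ = -1.3190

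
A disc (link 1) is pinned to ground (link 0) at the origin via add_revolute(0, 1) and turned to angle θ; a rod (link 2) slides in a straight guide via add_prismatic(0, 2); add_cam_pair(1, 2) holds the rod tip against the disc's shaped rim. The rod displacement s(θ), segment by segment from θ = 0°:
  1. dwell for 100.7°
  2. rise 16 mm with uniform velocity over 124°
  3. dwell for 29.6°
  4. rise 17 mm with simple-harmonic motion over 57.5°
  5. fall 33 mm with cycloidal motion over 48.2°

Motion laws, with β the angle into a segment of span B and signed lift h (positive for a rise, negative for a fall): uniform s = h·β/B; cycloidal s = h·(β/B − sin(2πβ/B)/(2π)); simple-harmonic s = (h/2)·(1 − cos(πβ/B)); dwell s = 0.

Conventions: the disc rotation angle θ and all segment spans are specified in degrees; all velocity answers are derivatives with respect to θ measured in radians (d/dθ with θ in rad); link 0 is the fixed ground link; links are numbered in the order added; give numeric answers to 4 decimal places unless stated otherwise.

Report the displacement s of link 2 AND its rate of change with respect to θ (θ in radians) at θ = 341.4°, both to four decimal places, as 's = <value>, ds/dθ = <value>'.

segment 1 (0° to 100.7°, dwell): s unchanged at 0.0000
segment 2 (100.7° to 224.7°, uniform, h = 16) is passed completely: s = 0.0000 + (16) = 16.0000
segment 3 (224.7° to 254.3°, dwell): s unchanged at 16.0000
segment 4 (254.3° to 311.8°, simple-harmonic, h = 17) is passed completely: s = 16.0000 + (17) = 33.0000
θ = 341.4° falls in segment 5 (311.8° to 360°, cycloidal, h = -33): β = 341.4 − 311.8 = 29.6°, B = 48.2°; Δs = -33·(0.6141 − sin(2π·0.6141)/(2π)) = -23.7167; s = 33.0000 − 23.7167 = 9.2833
velocity in seg [311.8°–360°] (cycloidal), θ in radians: β = 29.6° = 0.5166 rad, B = 48.2° = 0.8412 rad; ds/dθ = (h/B)(1 − cos(2πβ/B)) = ((-33)/0.8412)(1 − cos(2π·0.6141)) = -68.797257 mm/rad

s = 9.2833, ds/dθ = -68.7973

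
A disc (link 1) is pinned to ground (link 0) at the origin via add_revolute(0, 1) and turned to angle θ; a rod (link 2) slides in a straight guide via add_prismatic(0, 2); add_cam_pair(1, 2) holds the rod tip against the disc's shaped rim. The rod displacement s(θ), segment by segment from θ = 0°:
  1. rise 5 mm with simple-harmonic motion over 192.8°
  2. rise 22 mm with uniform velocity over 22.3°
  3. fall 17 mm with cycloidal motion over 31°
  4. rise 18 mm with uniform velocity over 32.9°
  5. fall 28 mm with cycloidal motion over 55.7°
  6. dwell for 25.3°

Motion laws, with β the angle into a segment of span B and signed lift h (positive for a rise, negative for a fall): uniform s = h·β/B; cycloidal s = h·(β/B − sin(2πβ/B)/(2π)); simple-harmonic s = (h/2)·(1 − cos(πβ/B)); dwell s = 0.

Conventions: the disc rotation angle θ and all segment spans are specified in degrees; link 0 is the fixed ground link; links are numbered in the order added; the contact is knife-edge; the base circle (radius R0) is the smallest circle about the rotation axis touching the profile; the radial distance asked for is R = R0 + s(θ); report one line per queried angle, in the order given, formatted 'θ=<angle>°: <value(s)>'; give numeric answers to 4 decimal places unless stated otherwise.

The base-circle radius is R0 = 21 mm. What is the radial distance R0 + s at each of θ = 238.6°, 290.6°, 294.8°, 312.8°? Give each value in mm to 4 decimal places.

segment 1 (0° to 192.8°, simple-harmonic, h = 5) is passed completely: s = 0.0000 + (5) = 5.0000
segment 2 (192.8° to 215.1°, uniform, h = 22) is passed completely: s = 5.0000 + (22) = 27.0000
θ = 238.6° falls in segment 3 (215.1° to 246.1°, cycloidal, h = -17): β = 238.6 − 215.1 = 23.5°, B = 31°; Δs = -17·(0.7581 − sin(2π·0.7581)/(2π)) = -15.5893; s = 27.0000 − 15.5893 = 11.4107
segment 3 (215.1° to 246.1°, cycloidal, h = -17) is passed completely: s = 27.0000 + (-17) = 10.0000
segment 4 (246.1° to 279°, uniform, h = 18) is passed completely: s = 10.0000 + (18) = 28.0000
θ = 290.6° falls in segment 5 (279° to 334.7°, cycloidal, h = -28): β = 290.6 − 279 = 11.6°, B = 55.7°; Δs = -28·(0.2083 − sin(2π·0.2083)/(2π)) = -1.5273; s = 28.0000 − 1.5273 = 26.4727
θ = 294.8° falls in segment 5 (279° to 334.7°, cycloidal, h = -28): β = 294.8 − 279 = 15.8°, B = 55.7°; Δs = -28·(0.2837 − sin(2π·0.2837)/(2π)) = -3.5855; s = 28.0000 − 3.5855 = 24.4145
θ = 312.8° falls in segment 5 (279° to 334.7°, cycloidal, h = -28): β = 312.8 − 279 = 33.8°, B = 55.7°; Δs = -28·(0.6068 − sin(2π·0.6068)/(2π)) = -19.7625; s = 28.0000 − 19.7625 = 8.2375
θ=238.6°: R = R0 + s = 21 + 11.4107 = 32.4107
θ=290.6°: R = R0 + s = 21 + 26.4727 = 47.4727
θ=294.8°: R = R0 + s = 21 + 24.4145 = 45.4145
θ=312.8°: R = R0 + s = 21 + 8.2375 = 29.2375

θ=238.6°: 32.4107
θ=290.6°: 47.4727
θ=294.8°: 45.4145
θ=312.8°: 29.2375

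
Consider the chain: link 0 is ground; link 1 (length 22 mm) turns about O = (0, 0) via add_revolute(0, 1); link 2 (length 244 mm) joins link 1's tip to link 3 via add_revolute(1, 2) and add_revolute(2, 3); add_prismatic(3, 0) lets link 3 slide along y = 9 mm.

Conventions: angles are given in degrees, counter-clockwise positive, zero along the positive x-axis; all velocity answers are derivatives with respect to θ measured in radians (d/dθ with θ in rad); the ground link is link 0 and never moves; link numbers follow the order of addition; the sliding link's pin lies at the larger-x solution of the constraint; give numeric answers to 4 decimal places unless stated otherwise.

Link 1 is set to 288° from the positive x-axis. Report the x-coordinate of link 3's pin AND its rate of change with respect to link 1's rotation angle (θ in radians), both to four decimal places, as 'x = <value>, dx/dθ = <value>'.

geometry: r = 22 mm, L = 244 mm, e = 9 mm
crank pin P = (r cos θ, r sin θ) = (6.798374, -20.923243)
h = r sin θ − e = -20.923243 − 9 = -29.923243
x = r cos θ + √(L² − h²) = 6.798374 + 242.158212 = 248.956586
dx/dθ = −r sin θ − h·r cos θ/√(L² − h²) (θ in radians; h = -29.923243) = 21.763311

x = 248.9566, dx/dθ = 21.7633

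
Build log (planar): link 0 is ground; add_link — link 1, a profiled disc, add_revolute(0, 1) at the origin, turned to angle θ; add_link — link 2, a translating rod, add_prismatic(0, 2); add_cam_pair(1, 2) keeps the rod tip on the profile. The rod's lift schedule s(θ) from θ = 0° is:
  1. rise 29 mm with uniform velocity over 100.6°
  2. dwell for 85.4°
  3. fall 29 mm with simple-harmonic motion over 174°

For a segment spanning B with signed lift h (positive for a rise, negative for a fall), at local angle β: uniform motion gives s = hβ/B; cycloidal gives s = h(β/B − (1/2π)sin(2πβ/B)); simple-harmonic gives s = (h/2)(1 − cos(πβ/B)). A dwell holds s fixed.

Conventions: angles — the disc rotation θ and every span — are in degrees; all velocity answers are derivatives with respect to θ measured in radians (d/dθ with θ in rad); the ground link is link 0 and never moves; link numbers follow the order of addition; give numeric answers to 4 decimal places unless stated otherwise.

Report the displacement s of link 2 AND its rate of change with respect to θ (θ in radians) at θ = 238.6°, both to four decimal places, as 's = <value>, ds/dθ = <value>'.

seg 1 [0°–100.6°] uniform, h=29: full span → s += 29 → s = 29.0000
seg 2 [100.6°–186°] dwell: s stays 29.0000
seg 3 [186°–360°] simple-harmonic, h=-29: θ=238.6° here. β=52.6, B=174. -29/2·(1 − cos(π·0.3023)) = -6.0621 → s = 22.9379
velocity in seg [186°–360°] (simple-harmonic), θ in radians: β = 52.6° = 0.9180 rad, B = 174° = 3.0369 rad; ds/dθ = (πh/(2B)) sin(πβ/B) = (π·(-29)/(2·3.0369)) sin(π·0.3023) = -12.198613 mm/rad

s = 22.9379, ds/dθ = -12.1986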